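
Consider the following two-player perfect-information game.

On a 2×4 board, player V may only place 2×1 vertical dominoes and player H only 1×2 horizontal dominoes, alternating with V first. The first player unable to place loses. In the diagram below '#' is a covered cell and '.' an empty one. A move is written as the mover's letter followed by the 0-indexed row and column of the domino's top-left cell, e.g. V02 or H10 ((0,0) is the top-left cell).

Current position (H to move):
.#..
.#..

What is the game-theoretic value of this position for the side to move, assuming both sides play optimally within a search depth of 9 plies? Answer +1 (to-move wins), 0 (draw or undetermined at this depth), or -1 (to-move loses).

[.#../.#..] H move#1: H02:+1/.###/.#..*, H12:+1/.#../.###
[.###/.#..] V move#2: V00:-1/####/##..*
[####/##..] H move#3: H12:+1/####/####*
[####/####] end (terminal -1, V#4); searched .#../.#.. to 9

value(.#../.#.., H) = +1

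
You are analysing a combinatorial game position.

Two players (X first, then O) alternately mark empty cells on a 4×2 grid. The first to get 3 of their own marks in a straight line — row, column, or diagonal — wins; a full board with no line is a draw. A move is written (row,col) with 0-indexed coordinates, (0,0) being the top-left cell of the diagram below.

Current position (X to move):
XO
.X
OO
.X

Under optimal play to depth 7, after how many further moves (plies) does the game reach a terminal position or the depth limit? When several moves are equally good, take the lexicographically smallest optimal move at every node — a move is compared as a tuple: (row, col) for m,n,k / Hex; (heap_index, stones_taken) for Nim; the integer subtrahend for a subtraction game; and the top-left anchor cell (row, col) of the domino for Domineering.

ply 1, X at XO/.X/OO/.X | (1,0)=+0→XO/XX/OO/.X*; (3,0)=+0→XO/.X/OO/XX
ply 2, O at XO/XX/OO/.X | (3,0)=+0→XO/XX/OO/OX*
ply 3: XO/XX/OO/OX is terminal +0 (X); from XO/.X/OO/.X depth 7

PV length from [XO/.X/OO/.X]: 2 plies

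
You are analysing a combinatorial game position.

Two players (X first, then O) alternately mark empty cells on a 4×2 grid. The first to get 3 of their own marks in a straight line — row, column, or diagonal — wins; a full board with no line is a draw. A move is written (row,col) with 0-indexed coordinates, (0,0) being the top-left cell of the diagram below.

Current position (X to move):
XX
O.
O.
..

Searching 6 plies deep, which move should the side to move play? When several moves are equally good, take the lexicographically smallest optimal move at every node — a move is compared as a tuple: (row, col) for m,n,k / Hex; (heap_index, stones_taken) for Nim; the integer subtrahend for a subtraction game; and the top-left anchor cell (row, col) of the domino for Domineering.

X's best at [XX/O./O./..]: (3,0)

p1 X@[XX/O./O./..]: (1,1)[XX/OX/O./..]-1 (2,1)[XX/O./OX/..]-1 (3,0)[XX/O./O./X.]+0* (3,1)[XX/O./O./.X]-1
p2 O@[XX/O./O./X.]: (1,1)[XX/OO/O./X.]+0* (2,1)[XX/O./OO/X.]+0 (3,1)[XX/O./O./XO]+0
p3 X@[XX/OO/O./X.]: (2,1)[XX/OO/OX/X.]+0* (3,1)[XX/OO/O./XX]+0
p4 O@[XX/OO/OX/X.]: (3,1)[XX/OO/OX/XO]+0*
p5 X@[XX/OO/OX/XO] terminal +0; root [XX/O./O./..] d6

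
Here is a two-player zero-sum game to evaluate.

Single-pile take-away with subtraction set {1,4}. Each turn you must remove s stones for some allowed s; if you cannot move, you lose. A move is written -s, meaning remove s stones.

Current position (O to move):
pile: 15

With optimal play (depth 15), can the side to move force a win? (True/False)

O winning at [15]: False

ply 1, O at 15 | -1=-1→14*; -4=-1→11
ply 2, X at 14 | -1=-1→13; -4=+1→10*
ply 3, O at 10 | -1=-1→9*; -4=-1→6
ply 4, X at 9 | -1=-1→8; -4=+1→5*
ply 5, O at 5 | -1=-1→4*; -4=-1→1
ply 6, X at 4 | -1=-1→3; -4=+1→0*
ply 7: 0 is terminal -1 (O); from 15 depth 15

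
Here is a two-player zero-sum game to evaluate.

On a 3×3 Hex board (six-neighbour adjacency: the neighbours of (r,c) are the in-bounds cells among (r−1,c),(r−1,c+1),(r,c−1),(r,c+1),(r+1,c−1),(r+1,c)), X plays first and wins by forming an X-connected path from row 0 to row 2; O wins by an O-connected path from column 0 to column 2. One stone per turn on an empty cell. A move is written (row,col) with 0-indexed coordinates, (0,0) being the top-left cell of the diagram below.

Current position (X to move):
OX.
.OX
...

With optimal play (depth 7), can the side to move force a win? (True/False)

ply 1, X at OX./.OX/... | (0,2)=+1→OXX/.OX/...*; (1,0)=+1→OX./XOX/...; (2,0)=+1→OX./.OX/X..; (2,1)=-1→OX./.OX/.X.; (2,2)=-1→OX./.OX/..X
ply 2, O at OXX/.OX/... | (1,0)=-1→OXX/OOX/...*; (2,0)=-1→OXX/.OX/O..; (2,1)=-1→OXX/.OX/.O.; (2,2)=-1→OXX/.OX/..O
ply 3, X at OXX/OOX/... | (2,0)=+1→OXX/OOX/X..*; (2,1)=+1→OXX/OOX/.X.; (2,2)=+1→OXX/OOX/..X
ply 4, O at OXX/OOX/X.. | (2,1)=-1→OXX/OOX/XO.*; (2,2)=-1→OXX/OOX/X.O
ply 5, X at OXX/OOX/XO. | (2,2)=+1→OXX/OOX/XOX*
ply 6: OXX/OOX/XOX is terminal -1 (O); from OX./.OX/... depth 7

X winning at [OX./.OX/...]: True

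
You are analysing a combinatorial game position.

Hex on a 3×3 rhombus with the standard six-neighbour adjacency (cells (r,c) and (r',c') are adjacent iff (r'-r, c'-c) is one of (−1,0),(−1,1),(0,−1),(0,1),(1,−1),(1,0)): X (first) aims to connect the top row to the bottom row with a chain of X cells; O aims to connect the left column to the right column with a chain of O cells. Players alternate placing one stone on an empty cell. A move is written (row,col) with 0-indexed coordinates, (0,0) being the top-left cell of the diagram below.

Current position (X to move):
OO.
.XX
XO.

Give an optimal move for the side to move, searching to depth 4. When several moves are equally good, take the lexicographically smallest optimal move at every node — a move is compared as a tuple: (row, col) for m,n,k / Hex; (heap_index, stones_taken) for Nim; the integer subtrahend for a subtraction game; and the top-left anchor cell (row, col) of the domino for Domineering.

X's best at [OO./.XX/XO.]: (0,2)

ply 1, X at OO./.XX/XO. | (0,2)=+1→OOX/.XX/XO.*; (1,0)=-1→OO./XXX/XO.; (2,2)=-1→OO./.XX/XOX
ply 2: OOX/.XX/XO. is terminal -1 (O); from OO./.XX/XO. depth 4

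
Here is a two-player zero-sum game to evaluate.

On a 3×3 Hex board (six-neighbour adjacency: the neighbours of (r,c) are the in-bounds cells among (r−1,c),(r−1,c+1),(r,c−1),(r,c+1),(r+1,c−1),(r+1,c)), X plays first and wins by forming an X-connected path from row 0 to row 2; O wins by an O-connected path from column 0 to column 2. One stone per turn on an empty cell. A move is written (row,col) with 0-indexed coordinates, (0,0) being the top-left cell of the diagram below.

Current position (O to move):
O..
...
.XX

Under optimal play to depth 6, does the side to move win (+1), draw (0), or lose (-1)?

value(O../.../.XX, O) = +1

p1 O@[O../.../.XX]: (0,1)[OO./.../.XX]-1 (0,2)[O.O/.../.XX]+1* (1,0)[O../O../.XX]-1 (1,1)[O../.O./.XX]+1 (1,2)[O../..O/.XX]-1 (2,0)[O../.../OXX]-1
p2 X@[O.O/.../.XX]: (0,1)[OXO/.../.XX]-1* (1,0)[O.O/X../.XX]-1 (1,1)[O.O/.X./.XX]-1 (1,2)[O.O/..X/.XX]-1 (2,0)[O.O/.../XXX]-1
p3 O@[OXO/.../.XX]: (1,0)[OXO/O../.XX]-1 (1,1)[OXO/.O./.XX]+1* (1,2)[OXO/..O/.XX]-1 (2,0)[OXO/.../OXX]-1
p4 X@[OXO/.O./.XX]: (1,0)[OXO/XO./.XX]-1* (1,2)[OXO/.OX/.XX]-1 (2,0)[OXO/.O./XXX]-1
p5 O@[OXO/XO./.XX]: (1,2)[OXO/XOO/.XX]-1 (2,0)[OXO/XO./OXX]+1*
p6 X@[OXO/XO./OXX] terminal -1; root [O../.../.XX] d6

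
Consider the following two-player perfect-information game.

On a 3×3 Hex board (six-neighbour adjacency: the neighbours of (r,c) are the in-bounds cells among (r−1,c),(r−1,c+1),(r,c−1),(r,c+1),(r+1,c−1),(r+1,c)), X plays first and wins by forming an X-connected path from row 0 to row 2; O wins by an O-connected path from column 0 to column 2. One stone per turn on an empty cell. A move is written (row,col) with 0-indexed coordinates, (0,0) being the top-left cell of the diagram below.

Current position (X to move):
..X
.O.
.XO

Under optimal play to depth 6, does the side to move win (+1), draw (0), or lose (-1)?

value(..X/.O./.XO, X) = +1

[..X/.O./.XO] X move#1: (0,0):-1/X.X/.O./.XO, (0,1):-1/.XX/.O./.XO, (1,0):+1/..X/XO./.XO*, (1,2):+1/..X/.OX/.XO, (2,0):+1/..X/.O./XXO
[..X/XO./.XO] O move#2: (0,0):-1/O.X/XO./.XO*, (0,1):-1/.OX/XO./.XO, (1,2):-1/..X/XOO/.XO, (2,0):-1/..X/XO./OXO
[O.X/XO./.XO] X move#3: (0,1):+1/OXX/XO./.XO*, (1,2):+1/O.X/XOX/.XO, (2,0):+1/O.X/XO./XXO
[OXX/XO./.XO] O move#4: (1,2):-1/OXX/XOO/.XO*, (2,0):-1/OXX/XO./OXO
[OXX/XOO/.XO] X move#5: (2,0):+1/OXX/XOO/XXO*
[OXX/XOO/XXO] end (terminal -1, O#6); searched ..X/.O./.XO to 6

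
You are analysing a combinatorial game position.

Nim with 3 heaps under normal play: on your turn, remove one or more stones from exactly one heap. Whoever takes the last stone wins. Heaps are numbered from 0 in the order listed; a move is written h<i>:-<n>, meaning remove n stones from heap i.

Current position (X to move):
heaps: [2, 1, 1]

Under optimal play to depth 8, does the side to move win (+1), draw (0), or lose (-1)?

value((2,1,1), X) = +1

p1 X@[(2,1,1)]: h0:-1[(1,1,1)]-1 h0:-2[(0,1,1)]+1* h1:-1[(2,0,1)]-1 h2:-1[(2,1,0)]-1
p2 O@[(0,1,1)]: h1:-1[(0,0,1)]-1* h2:-1[(0,1,0)]-1
p3 X@[(0,0,1)]: h2:-1[(0,0,0)]+1*
p4 O@[(0,0,0)] terminal -1; root [(2,1,1)] d8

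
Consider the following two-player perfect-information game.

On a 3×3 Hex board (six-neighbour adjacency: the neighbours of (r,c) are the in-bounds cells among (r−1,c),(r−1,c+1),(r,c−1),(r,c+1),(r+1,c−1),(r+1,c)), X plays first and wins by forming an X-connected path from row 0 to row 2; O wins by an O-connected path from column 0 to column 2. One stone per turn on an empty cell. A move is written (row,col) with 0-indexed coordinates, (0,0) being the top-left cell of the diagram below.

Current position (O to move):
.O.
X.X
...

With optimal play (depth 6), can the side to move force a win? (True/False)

[.O./X.X/...] O move#1: (0,0):-1/OO./X.X/...*, (0,2):-1/.OO/X.X/..., (1,1):-1/.O./XOX/..., (2,0):-1/.O./X.X/O.., (2,1):-1/.O./X.X/.O., (2,2):-1/.O./X.X/..O
[OO./X.X/...] X move#2: (0,2):+1/OOX/X.X/...*, (1,1):-1/OO./XXX/..., (2,0):-1/OO./X.X/X.., (2,1):-1/OO./X.X/.X., (2,2):-1/OO./X.X/..X
[OOX/X.X/...] O move#3: (1,1):-1/OOX/XOX/...*, (2,0):-1/OOX/X.X/O.., (2,1):-1/OOX/X.X/.O., (2,2):-1/OOX/X.X/..O
[OOX/XOX/...] X move#4: (2,0):+1/OOX/XOX/X..*, (2,1):+1/OOX/XOX/.X., (2,2):+1/OOX/XOX/..X
[OOX/XOX/X..] O move#5: (2,1):-1/OOX/XOX/XO.*, (2,2):-1/OOX/XOX/X.O
[OOX/XOX/XO.] X move#6: (2,2):+1/OOX/XOX/XOX*
[OOX/XOX/XOX] end (terminal -1, O#7); searched .O./X.X/... to 6

O winning at [.O./X.X/...]: False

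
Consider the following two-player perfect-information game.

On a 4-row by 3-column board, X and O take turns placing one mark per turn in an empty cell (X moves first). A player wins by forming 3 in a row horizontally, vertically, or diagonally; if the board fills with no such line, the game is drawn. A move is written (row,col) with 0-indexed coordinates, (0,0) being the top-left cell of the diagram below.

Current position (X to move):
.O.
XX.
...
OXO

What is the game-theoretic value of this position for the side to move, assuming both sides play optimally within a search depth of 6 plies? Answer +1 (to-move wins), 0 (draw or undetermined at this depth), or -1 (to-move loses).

value(.O./XX./.../OXO, X) = +1

[.O./XX./.../OXO] X move#1: (0,0):+1/XO./XX./.../OXO*, (0,2):+1/.OX/XX./.../OXO, (1,2):+1/.O./XXX/.../OXO, (2,0):+1/.O./XX./X../OXO, (2,1):+1/.O./XX./.X./OXO, (2,2):+1/.O./XX./..X/OXO
[XO./XX./.../OXO] O move#2: (0,2):-1/XOO/XX./.../OXO*, (1,2):-1/XO./XXO/.../OXO, (2,0):-1/XO./XX./O../OXO, (2,1):-1/XO./XX./.O./OXO, (2,2):-1/XO./XX./..O/OXO
[XOO/XX./.../OXO] X move#3: (1,2):+1/XOO/XXX/.../OXO*, (2,0):+1/XOO/XX./X../OXO, (2,1):+1/XOO/XX./.X./OXO, (2,2):+1/XOO/XX./..X/OXO
[XOO/XXX/.../OXO] end (terminal -1, O#4); searched .O./XX./.../OXO to 6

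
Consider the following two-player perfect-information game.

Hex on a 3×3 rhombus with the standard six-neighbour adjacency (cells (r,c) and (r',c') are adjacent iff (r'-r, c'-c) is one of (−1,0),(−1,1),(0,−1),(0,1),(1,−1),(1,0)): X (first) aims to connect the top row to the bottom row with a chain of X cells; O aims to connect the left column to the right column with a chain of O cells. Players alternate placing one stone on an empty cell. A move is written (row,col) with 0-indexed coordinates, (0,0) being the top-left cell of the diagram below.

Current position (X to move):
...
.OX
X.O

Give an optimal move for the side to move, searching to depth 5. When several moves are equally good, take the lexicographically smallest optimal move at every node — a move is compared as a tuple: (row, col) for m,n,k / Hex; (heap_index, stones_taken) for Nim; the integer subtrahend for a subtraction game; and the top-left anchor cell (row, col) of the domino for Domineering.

[.../.OX/X.O] X move#1: (0,0):-1/X../.OX/X.O, (0,1):-1/.X./.OX/X.O, (0,2):+1/..X/.OX/X.O*, (1,0):+1/.../XOX/X.O, (2,1):+1/.../.OX/XXO
[..X/.OX/X.O] O move#2: (0,0):-1/O.X/.OX/X.O*, (0,1):-1/.OX/.OX/X.O, (1,0):-1/..X/OOX/X.O, (2,1):-1/..X/.OX/XOO
[O.X/.OX/X.O] X move#3: (0,1):+1/OXX/.OX/X.O*, (1,0):+1/O.X/XOX/X.O, (2,1):+1/O.X/.OX/XXO
[OXX/.OX/X.O] O move#4: (1,0):-1/OXX/OOX/X.O*, (2,1):-1/OXX/.OX/XOO
[OXX/OOX/X.O] X move#5: (2,1):+1/OXX/OOX/XXO*
[OXX/OOX/XXO] end (terminal -1, O#6); searched .../.OX/X.O to 5

X's best at [.../.OX/X.O]: (0,2)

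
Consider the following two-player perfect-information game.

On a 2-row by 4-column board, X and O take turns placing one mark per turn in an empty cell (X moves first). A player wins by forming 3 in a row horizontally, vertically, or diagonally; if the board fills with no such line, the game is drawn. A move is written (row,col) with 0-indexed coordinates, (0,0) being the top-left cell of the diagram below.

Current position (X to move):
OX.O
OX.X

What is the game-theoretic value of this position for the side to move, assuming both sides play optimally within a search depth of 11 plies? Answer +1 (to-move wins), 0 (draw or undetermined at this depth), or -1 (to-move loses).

value(OX.O/OX.X, X) = +1

[OX.O/OX.X] X move#1: (0,2):+0/OXXO/OX.X, (1,2):+1/OX.O/OXXX*
[OX.O/OXXX] end (terminal -1, O#2); searched OX.O/OX.X to 11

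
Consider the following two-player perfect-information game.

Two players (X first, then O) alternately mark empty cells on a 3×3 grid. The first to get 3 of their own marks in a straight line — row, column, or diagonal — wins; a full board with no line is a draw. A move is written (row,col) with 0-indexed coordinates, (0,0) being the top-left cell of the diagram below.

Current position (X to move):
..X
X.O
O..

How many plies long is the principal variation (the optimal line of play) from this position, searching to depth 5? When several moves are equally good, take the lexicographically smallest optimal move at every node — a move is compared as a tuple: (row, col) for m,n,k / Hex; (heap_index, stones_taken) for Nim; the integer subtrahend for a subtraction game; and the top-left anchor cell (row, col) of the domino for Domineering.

[..X/X.O/O..] X move#1: (0,0):+0/X.X/X.O/O..*, (0,1):+0/.XX/X.O/O.., (1,1):+0/..X/XXO/O.., (2,1):+0/..X/X.O/OX., (2,2):+0/..X/X.O/O.X
[X.X/X.O/O..] O move#2: (0,1):+0/XOX/X.O/O..*, (1,1):-1/X.X/XOO/O.., (2,1):-1/X.X/X.O/OO., (2,2):-1/X.X/X.O/O.O
[XOX/X.O/O..] X move#3: (1,1):+0/XOX/XXO/O..*, (2,1):+0/XOX/X.O/OX., (2,2):+0/XOX/X.O/O.X
[XOX/XXO/O..] O move#4: (2,1):-1/XOX/XXO/OO., (2,2):+0/XOX/XXO/O.O*
[XOX/XXO/O.O] X move#5: (2,1):+0/XOX/XXO/OXO*
[XOX/XXO/OXO] end (terminal +0, O#6); searched ..X/X.O/O.. to 5

PV length from [..X/X.O/O..]: 5 plies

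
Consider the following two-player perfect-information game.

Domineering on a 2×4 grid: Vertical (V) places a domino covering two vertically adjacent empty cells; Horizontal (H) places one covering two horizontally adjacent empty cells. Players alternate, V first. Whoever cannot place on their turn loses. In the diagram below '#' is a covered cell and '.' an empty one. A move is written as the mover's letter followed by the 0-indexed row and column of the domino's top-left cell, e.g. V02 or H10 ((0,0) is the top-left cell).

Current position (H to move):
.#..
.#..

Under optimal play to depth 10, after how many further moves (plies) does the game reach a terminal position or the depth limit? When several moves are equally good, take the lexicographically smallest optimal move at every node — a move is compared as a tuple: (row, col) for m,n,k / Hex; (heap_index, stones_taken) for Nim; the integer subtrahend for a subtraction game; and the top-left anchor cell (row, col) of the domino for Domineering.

[.#../.#..] H move#1: H02:+1/.###/.#..*, H12:+1/.#../.###
[.###/.#..] V move#2: V00:-1/####/##..*
[####/##..] H move#3: H12:+1/####/####*
[####/####] end (terminal -1, V#4); searched .#../.#.. to 10

PV length from [.#../.#..]: 3 plies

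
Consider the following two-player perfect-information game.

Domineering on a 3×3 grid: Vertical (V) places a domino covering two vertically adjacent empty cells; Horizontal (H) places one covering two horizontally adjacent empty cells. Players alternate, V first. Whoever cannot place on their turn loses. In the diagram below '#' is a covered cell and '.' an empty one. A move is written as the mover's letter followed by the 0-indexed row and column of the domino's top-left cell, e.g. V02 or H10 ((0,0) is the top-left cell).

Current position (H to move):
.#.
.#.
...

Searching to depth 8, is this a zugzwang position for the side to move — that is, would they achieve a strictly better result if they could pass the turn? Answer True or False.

zugzwang(.#./.#./..., H) = False

[.#./.#./...] H move#1: H20:-1/.#./.#./##.*, H21:-1/.#./.#./.##
[.#./.#./##.] V move#2: V00:+1/##./##./##.*, V02:+1/.##/.##/##., V12:+1/.#./.##/###
[##./##./##.] end (terminal -1, H#3); searched .#./.#./... to 8
suppose H passes — search the same position with V to move:
pass> [.#./.#./...] V move#1: V00:+1/##./##./...*, V02:+1/.##/.##/..., V10:+1/.#./##./#.., V12:+1/.#./.##/..#
pass> [##./##./...] H move#2: H20:-1/##./##./##.*, H21:-1/##./##./.##
pass> [##./##./##.] V move#3: V02:+1/###/###/##.*, V12:+1/##./###/###
pass> [###/###/##.] end (terminal -1, H#4); searched .#./.#./... to 8
for H: play -1, pass -1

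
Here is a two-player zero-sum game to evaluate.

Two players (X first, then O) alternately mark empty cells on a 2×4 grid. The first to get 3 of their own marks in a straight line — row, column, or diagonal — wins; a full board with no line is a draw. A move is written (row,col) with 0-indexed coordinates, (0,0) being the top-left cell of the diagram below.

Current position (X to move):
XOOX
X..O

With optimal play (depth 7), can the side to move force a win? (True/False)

p1 X@[XOOX/X..O]: (1,1)[XOOX/XX.O]+0* (1,2)[XOOX/X.XO]+0
p2 O@[XOOX/XX.O]: (1,2)[XOOX/XXOO]+0*
p3 X@[XOOX/XXOO] terminal +0; root [XOOX/X..O] d7

X winning at [XOOX/X..O]: False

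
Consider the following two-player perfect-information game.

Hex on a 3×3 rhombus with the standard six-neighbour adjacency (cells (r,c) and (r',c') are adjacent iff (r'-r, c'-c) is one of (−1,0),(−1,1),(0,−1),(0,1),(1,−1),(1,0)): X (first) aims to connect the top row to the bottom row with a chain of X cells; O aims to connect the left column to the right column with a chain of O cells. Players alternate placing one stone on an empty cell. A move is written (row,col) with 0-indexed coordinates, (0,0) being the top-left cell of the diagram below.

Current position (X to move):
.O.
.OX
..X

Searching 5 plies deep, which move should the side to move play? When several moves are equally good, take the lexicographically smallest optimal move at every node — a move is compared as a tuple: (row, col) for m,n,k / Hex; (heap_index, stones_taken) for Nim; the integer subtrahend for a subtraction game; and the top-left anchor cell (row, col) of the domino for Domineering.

[.O./.OX/..X] X move#1: (0,0):-1/XO./.OX/..X, (0,2):+1/.OX/.OX/..X*, (1,0):-1/.O./XOX/..X, (2,0):-1/.O./.OX/X.X, (2,1):-1/.O./.OX/.XX
[.OX/.OX/..X] end (terminal -1, O#2); searched .O./.OX/..X to 5

X's best at [.O./.OX/..X]: (0,2)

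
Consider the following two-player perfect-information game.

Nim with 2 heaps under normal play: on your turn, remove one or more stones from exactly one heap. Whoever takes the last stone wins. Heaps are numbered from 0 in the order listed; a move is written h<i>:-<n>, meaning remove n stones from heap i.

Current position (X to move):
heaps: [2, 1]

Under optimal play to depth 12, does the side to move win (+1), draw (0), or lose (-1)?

p1 X@[(2,1)]: h0:-1[(1,1)]+1* h0:-2[(0,1)]-1 h1:-1[(2,0)]-1
p2 O@[(1,1)]: h0:-1[(0,1)]-1* h1:-1[(1,0)]-1
p3 X@[(0,1)]: h1:-1[(0,0)]+1*
p4 O@[(0,0)] terminal -1; root [(2,1)] d12

value((2,1), X) = +1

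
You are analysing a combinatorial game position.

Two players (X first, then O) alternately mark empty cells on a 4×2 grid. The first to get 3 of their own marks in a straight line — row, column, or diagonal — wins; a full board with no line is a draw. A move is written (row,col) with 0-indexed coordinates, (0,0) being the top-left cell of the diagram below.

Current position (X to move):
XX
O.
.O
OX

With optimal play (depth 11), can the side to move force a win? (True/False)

[XX/O./.O/OX] X move#1: (1,1):-1/XX/OX/.O/OX, (2,0):+0/XX/O./XO/OX*
[XX/O./XO/OX] O move#2: (1,1):+0/XX/OO/XO/OX*
[XX/OO/XO/OX] end (terminal +0, X#3); searched XX/O./.O/OX to 11

X winning at [XX/O./.O/OX]: False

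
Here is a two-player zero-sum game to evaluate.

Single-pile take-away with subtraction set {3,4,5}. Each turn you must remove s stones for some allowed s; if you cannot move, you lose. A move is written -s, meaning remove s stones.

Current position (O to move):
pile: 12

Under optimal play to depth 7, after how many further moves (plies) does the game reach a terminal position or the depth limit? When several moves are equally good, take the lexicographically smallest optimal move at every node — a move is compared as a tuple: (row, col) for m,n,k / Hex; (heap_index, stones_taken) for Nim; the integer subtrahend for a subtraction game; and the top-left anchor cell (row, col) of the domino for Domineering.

p1 O@[12]: -3[9]+1* -4[8]+1 -5[7]-1
p2 X@[9]: -3[6]-1* -4[5]-1 -5[4]-1
p3 O@[6]: -3[3]-1 -4[2]+1* -5[1]+1
p4 X@[2] terminal -1; root [12] d7

PV length from [12]: 3 plies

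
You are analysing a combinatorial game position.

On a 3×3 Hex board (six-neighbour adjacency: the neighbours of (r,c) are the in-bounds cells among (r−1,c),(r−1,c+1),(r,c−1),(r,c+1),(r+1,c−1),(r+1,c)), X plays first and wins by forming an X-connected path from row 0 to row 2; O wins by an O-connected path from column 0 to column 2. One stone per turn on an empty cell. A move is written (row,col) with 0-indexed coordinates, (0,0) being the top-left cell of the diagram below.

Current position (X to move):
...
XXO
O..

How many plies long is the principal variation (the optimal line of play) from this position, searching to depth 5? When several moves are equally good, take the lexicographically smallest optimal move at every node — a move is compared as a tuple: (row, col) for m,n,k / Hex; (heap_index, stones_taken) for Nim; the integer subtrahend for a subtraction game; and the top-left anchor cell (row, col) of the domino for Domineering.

PV length from [.../XXO/O..]: 3 plies

ply 1, X at .../XXO/O.. | (0,0)=-1→X../XXO/O..; (0,1)=-1→.X./XXO/O..; (0,2)=-1→..X/XXO/O..; (2,1)=+1→.../XXO/OX.*; (2,2)=-1→.../XXO/O.X
ply 2, O at .../XXO/OX. | (0,0)=-1→O../XXO/OX.*; (0,1)=-1→.O./XXO/OX.; (0,2)=-1→..O/XXO/OX.; (2,2)=-1→.../XXO/OXO
ply 3, X at O../XXO/OX. | (0,1)=+1→OX./XXO/OX.*; (0,2)=+1→O.X/XXO/OX.; (2,2)=+1→O../XXO/OXX
ply 4: OX./XXO/OX. is terminal -1 (O); from .../XXO/O.. depth 5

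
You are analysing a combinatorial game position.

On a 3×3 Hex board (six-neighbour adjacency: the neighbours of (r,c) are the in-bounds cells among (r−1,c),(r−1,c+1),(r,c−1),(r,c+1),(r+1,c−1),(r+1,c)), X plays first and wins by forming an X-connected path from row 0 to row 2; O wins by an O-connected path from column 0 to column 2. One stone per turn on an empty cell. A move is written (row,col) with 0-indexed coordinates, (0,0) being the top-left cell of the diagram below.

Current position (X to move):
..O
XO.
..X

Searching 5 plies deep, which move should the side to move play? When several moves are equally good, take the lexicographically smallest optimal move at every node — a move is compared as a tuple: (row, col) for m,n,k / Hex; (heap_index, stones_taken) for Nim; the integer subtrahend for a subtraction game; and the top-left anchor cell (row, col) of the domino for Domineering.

p1 X@[..O/XO./..X]: (0,0)[X.O/XO./..X]-1 (0,1)[.XO/XO./..X]-1 (1,2)[..O/XOX/..X]-1 (2,0)[..O/XO./X.X]+1* (2,1)[..O/XO./.XX]-1
p2 O@[..O/XO./X.X]: (0,0)[O.O/XO./X.X]-1* (0,1)[.OO/XO./X.X]-1 (1,2)[..O/XOO/X.X]-1 (2,1)[..O/XO./XOX]-1
p3 X@[O.O/XO./X.X]: (0,1)[OXO/XO./X.X]+1* (1,2)[O.O/XOX/X.X]-1 (2,1)[O.O/XO./XXX]-1
p4 O@[OXO/XO./X.X] terminal -1; root [..O/XO./..X] d5

X's best at [..O/XO./..X]: (2,0)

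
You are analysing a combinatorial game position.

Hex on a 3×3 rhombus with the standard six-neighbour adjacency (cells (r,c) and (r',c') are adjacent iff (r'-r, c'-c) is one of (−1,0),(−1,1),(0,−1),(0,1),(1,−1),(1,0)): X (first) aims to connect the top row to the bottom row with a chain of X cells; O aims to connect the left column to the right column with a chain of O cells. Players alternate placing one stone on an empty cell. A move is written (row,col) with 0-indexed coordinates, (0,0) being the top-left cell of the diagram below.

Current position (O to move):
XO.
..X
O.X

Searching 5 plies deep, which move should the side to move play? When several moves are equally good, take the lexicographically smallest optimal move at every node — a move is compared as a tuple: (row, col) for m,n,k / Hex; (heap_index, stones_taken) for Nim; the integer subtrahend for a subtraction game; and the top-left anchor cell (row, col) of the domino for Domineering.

O's best at [XO./..X/O.X]: (0,2)

[XO./..X/O.X] O move#1: (0,2):+1/XOO/..X/O.X*, (1,0):-1/XO./O.X/O.X, (1,1):-1/XO./.OX/O.X, (2,1):-1/XO./..X/OOX
[XOO/..X/O.X] X move#2: (1,0):-1/XOO/X.X/O.X*, (1,1):-1/XOO/.XX/O.X, (2,1):-1/XOO/..X/OXX
[XOO/X.X/O.X] O move#3: (1,1):+1/XOO/XOX/O.X*, (2,1):-1/XOO/X.X/OOX
[XOO/XOX/O.X] end (terminal -1, X#4); searched XO./..X/O.X to 5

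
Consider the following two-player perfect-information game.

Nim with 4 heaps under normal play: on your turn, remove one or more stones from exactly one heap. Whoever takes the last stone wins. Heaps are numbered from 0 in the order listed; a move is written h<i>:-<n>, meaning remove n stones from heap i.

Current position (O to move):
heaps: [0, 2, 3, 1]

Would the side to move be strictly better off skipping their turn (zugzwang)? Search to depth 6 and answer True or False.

[(0,2,3,1)] O move#1: h1:-1:-1/(0,1,3,1)*, h1:-2:-1/(0,0,3,1), h2:-1:-1/(0,2,2,1), h2:-2:-1/(0,2,1,1), h2:-3:-1/(0,2,0,1), h3:-1:-1/(0,2,3,0)
[(0,1,3,1)] X move#2: h1:-1:-1/(0,0,3,1), h2:-1:-1/(0,1,2,1), h2:-2:-1/(0,1,1,1), h2:-3:+1/(0,1,0,1)*, h3:-1:-1/(0,1,3,0)
[(0,1,0,1)] O move#3: h1:-1:-1/(0,0,0,1)*, h3:-1:-1/(0,1,0,0)
[(0,0,0,1)] X move#4: h3:-1:+1/(0,0,0,0)*
[(0,0,0,0)] end (terminal -1, O#5); searched (0,2,3,1) to 6
if O skipped the turn, X would face:
~ [(0,2,3,1)] X move#1: h1:-1:-1/(0,1,3,1)*, h1:-2:-1/(0,0,3,1), h2:-1:-1/(0,2,2,1), h2:-2:-1/(0,2,1,1), h2:-3:-1/(0,2,0,1), h3:-1:-1/(0,2,3,0)
~ [(0,1,3,1)] O move#2: h1:-1:-1/(0,0,3,1), h2:-1:-1/(0,1,2,1), h2:-2:-1/(0,1,1,1), h2:-3:+1/(0,1,0,1)*, h3:-1:-1/(0,1,3,0)
~ [(0,1,0,1)] X move#3: h1:-1:-1/(0,0,0,1)*, h3:-1:-1/(0,1,0,0)
~ [(0,0,0,1)] O move#4: h3:-1:+1/(0,0,0,0)*
~ [(0,0,0,0)] end (terminal -1, X#5); searched (0,2,3,1) to 6
compare (O): move=-1 vs pass=+1

zugzwang((0,2,3,1), O) = True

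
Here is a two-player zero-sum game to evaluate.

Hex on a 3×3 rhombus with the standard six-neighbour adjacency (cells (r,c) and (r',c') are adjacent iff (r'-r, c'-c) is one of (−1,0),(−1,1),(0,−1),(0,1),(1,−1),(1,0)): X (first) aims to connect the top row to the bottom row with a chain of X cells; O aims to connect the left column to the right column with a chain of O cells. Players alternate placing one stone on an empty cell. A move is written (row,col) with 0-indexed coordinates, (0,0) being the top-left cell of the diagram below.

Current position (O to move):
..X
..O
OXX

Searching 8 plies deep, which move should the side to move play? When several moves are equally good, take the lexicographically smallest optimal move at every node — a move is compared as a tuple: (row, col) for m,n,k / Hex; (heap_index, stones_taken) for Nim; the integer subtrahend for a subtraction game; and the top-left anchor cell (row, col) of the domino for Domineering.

p1 O@[..X/..O/OXX]: (0,0)[O.X/..O/OXX]-1 (0,1)[.OX/..O/OXX]-1 (1,0)[..X/O.O/OXX]-1 (1,1)[..X/.OO/OXX]+1*
p2 X@[..X/.OO/OXX] terminal -1; root [..X/..O/OXX] d8

O's best at [..X/..O/OXX]: (1,1)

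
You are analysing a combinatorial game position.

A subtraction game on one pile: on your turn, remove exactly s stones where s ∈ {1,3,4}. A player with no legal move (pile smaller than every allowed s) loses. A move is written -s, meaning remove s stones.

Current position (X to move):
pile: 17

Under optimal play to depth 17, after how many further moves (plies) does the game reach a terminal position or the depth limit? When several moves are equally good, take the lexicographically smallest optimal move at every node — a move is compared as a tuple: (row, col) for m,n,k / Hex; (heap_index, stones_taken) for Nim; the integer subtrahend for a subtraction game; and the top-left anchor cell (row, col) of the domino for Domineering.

PV length from [17]: 11 plies

[17] X move#1: -1:+1/16*, -3:+1/14, -4:-1/13
[16] O move#2: -1:-1/15*, -3:-1/13, -4:-1/12
[15] X move#3: -1:+1/14*, -3:-1/12, -4:-1/11
[14] O move#4: -1:-1/13*, -3:-1/11, -4:-1/10
[13] X move#5: -1:-1/12, -3:-1/10, -4:+1/9*
[9] O move#6: -1:-1/8*, -3:-1/6, -4:-1/5
[8] X move#7: -1:+1/7*, -3:-1/5, -4:-1/4
[7] O move#8: -1:-1/6*, -3:-1/4, -4:-1/3
[6] X move#9: -1:-1/5, -3:-1/3, -4:+1/2*
[2] O move#10: -1:-1/1*
[1] X move#11: -1:+1/0*
[0] end (terminal -1, O#12); searched 17 to 17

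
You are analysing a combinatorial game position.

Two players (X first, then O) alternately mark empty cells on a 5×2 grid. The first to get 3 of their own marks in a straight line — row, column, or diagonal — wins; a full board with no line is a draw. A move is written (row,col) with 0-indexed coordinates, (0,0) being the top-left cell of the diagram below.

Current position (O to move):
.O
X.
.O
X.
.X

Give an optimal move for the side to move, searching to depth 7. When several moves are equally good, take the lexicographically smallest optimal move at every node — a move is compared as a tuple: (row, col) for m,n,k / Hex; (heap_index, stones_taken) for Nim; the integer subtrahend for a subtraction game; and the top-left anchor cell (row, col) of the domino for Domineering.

O's best at [.O/X./.O/X./.X]: (1,1)

[.O/X./.O/X./.X] O move#1: (0,0):-1/OO/X./.O/X./.X, (1,1):+1/.O/XO/.O/X./.X*, (2,0):+0/.O/X./OO/X./.X, (3,1):-1/.O/X./.O/XO/.X, (4,0):-1/.O/X./.O/X./OX
[.O/XO/.O/X./.X] end (terminal -1, X#2); searched .O/X./.O/X./.X to 7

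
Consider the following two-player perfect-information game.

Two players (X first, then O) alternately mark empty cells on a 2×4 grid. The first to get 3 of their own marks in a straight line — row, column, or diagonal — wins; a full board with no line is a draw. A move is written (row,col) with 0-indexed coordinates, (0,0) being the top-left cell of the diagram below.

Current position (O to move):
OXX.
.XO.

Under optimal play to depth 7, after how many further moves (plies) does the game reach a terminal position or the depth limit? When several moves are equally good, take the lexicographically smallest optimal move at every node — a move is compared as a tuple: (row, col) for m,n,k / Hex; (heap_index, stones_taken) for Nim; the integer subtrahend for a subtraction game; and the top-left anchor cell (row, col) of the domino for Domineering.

PV length from [OXX./.XO.]: 3 plies

[OXX./.XO.] O move#1: (0,3):+0/OXXO/.XO.*, (1,0):-1/OXX./OXO., (1,3):-1/OXX./.XOO
[OXXO/.XO.] X move#2: (1,0):+0/OXXO/XXO.*, (1,3):+0/OXXO/.XOX
[OXXO/XXO.] O move#3: (1,3):+0/OXXO/XXOO*
[OXXO/XXOO] end (terminal +0, X#4); searched OXX./.XO. to 7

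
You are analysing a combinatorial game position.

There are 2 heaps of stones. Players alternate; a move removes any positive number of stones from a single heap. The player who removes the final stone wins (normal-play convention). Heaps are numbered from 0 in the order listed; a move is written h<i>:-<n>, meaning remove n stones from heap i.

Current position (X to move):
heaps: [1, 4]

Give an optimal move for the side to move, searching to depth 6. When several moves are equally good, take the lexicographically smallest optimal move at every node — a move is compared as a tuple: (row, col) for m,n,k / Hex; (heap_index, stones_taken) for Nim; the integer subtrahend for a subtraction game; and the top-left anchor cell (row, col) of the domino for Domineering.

p1 X@[(1,4)]: h0:-1[(0,4)]-1 h1:-1[(1,3)]-1 h1:-2[(1,2)]-1 h1:-3[(1,1)]+1* h1:-4[(1,0)]-1
p2 O@[(1,1)]: h0:-1[(0,1)]-1* h1:-1[(1,0)]-1
p3 X@[(0,1)]: h1:-1[(0,0)]+1*
p4 O@[(0,0)] terminal -1; root [(1,4)] d6

X's best at [(1,4)]: h1:-3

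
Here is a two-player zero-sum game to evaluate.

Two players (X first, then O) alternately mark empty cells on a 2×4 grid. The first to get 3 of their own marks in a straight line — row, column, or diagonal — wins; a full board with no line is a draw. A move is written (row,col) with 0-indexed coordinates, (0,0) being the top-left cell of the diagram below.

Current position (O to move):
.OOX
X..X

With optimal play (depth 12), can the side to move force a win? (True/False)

O winning at [.OOX/X..X]: True

p1 O@[.OOX/X..X]: (0,0)[OOOX/X..X]+1* (1,1)[.OOX/XO.X]+0 (1,2)[.OOX/X.OX]+0
p2 X@[OOOX/X..X] terminal -1; root [.OOX/X..X] d12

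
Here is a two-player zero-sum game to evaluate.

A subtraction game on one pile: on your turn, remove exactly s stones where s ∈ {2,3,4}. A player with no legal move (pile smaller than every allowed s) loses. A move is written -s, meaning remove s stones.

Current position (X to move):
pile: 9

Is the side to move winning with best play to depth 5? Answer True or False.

p1 X@[9]: -2[7]+1* -3[6]+1 -4[5]-1
p2 O@[7]: -2[5]-1* -3[4]-1 -4[3]-1
p3 X@[5]: -2[3]-1 -3[2]-1 -4[1]+1*
p4 O@[1] terminal -1; root [9] d5

X winning at [9]: True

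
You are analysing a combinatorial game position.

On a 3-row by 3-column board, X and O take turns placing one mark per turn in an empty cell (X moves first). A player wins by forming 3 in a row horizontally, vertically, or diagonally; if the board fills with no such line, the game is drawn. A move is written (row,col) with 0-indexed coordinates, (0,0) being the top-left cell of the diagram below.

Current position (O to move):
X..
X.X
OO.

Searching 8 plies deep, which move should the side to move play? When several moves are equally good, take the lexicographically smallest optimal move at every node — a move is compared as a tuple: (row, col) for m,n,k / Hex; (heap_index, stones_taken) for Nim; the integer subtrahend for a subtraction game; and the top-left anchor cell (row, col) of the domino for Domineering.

O's best at [X../X.X/OO.]: (1,1)

p1 O@[X../X.X/OO.]: (0,1)[XO./X.X/OO.]-1 (0,2)[X.O/X.X/OO.]-1 (1,1)[X../XOX/OO.]+1* (2,2)[X../X.X/OOO]+1
p2 X@[X../XOX/OO.]: (0,1)[XX./XOX/OO.]-1* (0,2)[X.X/XOX/OO.]-1 (2,2)[X../XOX/OOX]-1
p3 O@[XX./XOX/OO.]: (0,2)[XXO/XOX/OO.]+1* (2,2)[XX./XOX/OOO]+1
p4 X@[XXO/XOX/OO.] terminal -1; root [X../X.X/OO.] d8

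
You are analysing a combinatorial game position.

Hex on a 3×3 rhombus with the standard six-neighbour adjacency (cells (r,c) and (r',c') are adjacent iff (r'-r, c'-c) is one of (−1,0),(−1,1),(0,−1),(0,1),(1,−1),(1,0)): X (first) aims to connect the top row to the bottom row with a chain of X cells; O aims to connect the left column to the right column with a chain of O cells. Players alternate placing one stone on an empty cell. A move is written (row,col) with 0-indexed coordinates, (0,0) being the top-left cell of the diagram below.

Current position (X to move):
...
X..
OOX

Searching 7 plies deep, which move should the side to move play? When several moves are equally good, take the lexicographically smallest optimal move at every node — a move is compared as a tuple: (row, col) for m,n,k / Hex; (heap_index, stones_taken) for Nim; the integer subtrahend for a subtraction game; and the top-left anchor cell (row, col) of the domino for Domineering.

X's best at [.../X../OOX]: (1,2)

[.../X../OOX] X move#1: (0,0):-1/X../X../OOX, (0,1):-1/.X./X../OOX, (0,2):-1/..X/X../OOX, (1,1):-1/.../XX./OOX, (1,2):+1/.../X.X/OOX*
[.../X.X/OOX] O move#2: (0,0):-1/O../X.X/OOX*, (0,1):-1/.O./X.X/OOX, (0,2):-1/..O/X.X/OOX, (1,1):-1/.../XOX/OOX
[O../X.X/OOX] X move#3: (0,1):+1/OX./X.X/OOX*, (0,2):+1/O.X/X.X/OOX, (1,1):+1/O../XXX/OOX
[OX./X.X/OOX] O move#4: (0,2):-1/OXO/X.X/OOX*, (1,1):-1/OX./XOX/OOX
[OXO/X.X/OOX] X move#5: (1,1):+1/OXO/XXX/OOX*
[OXO/XXX/OOX] end (terminal -1, O#6); searched .../X../OOX to 7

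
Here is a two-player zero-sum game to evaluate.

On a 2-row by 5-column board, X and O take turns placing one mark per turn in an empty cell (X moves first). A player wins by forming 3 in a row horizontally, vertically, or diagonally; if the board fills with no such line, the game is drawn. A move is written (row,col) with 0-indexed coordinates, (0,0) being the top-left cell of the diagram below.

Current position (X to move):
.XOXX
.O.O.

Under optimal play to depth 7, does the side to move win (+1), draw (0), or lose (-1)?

[.XOXX/.O.O.] X move#1: (0,0):-1/XXOXX/.O.O., (1,0):-1/.XOXX/XO.O., (1,2):+0/.XOXX/.OXO.*, (1,4):-1/.XOXX/.O.OX
[.XOXX/.OXO.] O move#2: (0,0):+0/OXOXX/.OXO.*, (1,0):+0/.XOXX/OOXO., (1,4):+0/.XOXX/.OXOO
[OXOXX/.OXO.] X move#3: (1,0):+0/OXOXX/XOXO.*, (1,4):+0/OXOXX/.OXOX
[OXOXX/XOXO.] O move#4: (1,4):+0/OXOXX/XOXOO*
[OXOXX/XOXOO] end (terminal +0, X#5); searched .XOXX/.O.O. to 7

value(.XOXX/.O.O., X) = 0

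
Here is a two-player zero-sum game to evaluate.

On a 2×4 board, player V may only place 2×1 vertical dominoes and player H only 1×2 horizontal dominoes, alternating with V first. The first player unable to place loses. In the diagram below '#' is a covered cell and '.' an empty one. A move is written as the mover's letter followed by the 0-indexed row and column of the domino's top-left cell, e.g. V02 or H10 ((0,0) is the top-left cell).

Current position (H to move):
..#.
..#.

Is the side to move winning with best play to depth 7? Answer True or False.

H winning at [..#./..#.]: True

p1 H@[..#./..#.]: H00[###./..#.]+1* H10[..#./###.]+1
p2 V@[###./..#.]: V03[####/..##]-1*
p3 H@[####/..##]: H10[####/####]+1*
p4 V@[####/####] terminal -1; root [..#./..#.] d7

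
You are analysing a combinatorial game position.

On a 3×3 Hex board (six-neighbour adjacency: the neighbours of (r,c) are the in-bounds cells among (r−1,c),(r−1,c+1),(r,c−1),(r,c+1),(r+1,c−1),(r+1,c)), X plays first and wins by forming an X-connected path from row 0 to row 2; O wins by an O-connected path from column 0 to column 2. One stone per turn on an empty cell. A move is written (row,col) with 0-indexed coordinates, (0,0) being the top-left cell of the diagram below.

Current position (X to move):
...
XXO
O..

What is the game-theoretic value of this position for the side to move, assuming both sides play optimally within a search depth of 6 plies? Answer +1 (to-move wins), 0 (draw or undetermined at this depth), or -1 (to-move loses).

value(.../XXO/O.., X) = +1

ply 1, X at .../XXO/O.. | (0,0)=-1→X../XXO/O..; (0,1)=-1→.X./XXO/O..; (0,2)=-1→..X/XXO/O..; (2,1)=+1→.../XXO/OX.*; (2,2)=-1→.../XXO/O.X
ply 2, O at .../XXO/OX. | (0,0)=-1→O../XXO/OX.*; (0,1)=-1→.O./XXO/OX.; (0,2)=-1→..O/XXO/OX.; (2,2)=-1→.../XXO/OXO
ply 3, X at O../XXO/OX. | (0,1)=+1→OX./XXO/OX.*; (0,2)=+1→O.X/XXO/OX.; (2,2)=+1→O../XXO/OXX
ply 4: OX./XXO/OX. is terminal -1 (O); from .../XXO/O.. depth 6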